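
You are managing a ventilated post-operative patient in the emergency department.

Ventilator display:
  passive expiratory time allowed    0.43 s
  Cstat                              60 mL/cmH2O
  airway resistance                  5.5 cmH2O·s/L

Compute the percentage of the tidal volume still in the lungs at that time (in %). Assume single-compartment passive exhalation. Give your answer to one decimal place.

27.2

τ = R × C = 5.5 × 60 mL/cmH2O = 5.5 × 0.060 L/cmH2O = 0.33 s.
Passive exhalation: V(t)/V₀ = e^(−t/τ) = e^(−0.43/0.33) = 0.2717.
Fraction remaining = 0.2717 → 27.17%.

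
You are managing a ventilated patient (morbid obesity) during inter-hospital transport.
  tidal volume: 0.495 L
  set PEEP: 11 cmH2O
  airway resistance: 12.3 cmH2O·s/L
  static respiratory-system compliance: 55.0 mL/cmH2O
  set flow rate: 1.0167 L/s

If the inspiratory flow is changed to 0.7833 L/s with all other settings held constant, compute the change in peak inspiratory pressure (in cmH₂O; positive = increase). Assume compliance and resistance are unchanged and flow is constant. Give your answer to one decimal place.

-2.9

PIP = Vt/C + R·V̇ + PEEP (constant-flow equation of motion).
Only the resistive term changes: ΔPIP = R × ΔV̇ = 12.3 × (0.7833 − 1.0167) = 12.3 × -0.2334 = -2.871 cmH2O.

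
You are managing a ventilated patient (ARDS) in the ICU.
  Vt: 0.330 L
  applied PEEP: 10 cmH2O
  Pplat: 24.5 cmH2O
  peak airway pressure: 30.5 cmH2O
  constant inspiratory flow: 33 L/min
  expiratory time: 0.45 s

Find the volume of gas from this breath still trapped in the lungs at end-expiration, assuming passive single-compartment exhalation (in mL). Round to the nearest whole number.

Flow: 33 L/min ÷ 60 = 0.55 L/s.
R = (PIP − Pplat)/V̇ = (30.5 − 24.5) / 0.55 = 6.0/0.55 = 10.909 cmH2O·s/L.
C = Vt/(Pplat − PEEP) = 330.0 / (24.5 − 10) = 330.0/14.5 = 22.759 mL/cmH2O.
τ = R × C = 10.909 × 0.02276 L/cmH2O = 0.2483 s.
Fraction remaining = e^(−Te/τ) = e^(−0.45/0.2483) = 0.1633.
Trapped volume = 330.0 × 0.1633 = 53.889 mL.

54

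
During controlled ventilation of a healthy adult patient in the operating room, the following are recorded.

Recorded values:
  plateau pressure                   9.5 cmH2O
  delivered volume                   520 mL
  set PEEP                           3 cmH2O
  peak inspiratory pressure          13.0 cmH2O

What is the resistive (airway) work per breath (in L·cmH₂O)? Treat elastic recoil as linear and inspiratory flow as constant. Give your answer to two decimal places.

1.82

With constant inspiratory flow the resistive pressure is constant at PIP − Pplat = 13.0 − 9.5 = 3.5 cmH2O, so resistive work = 3.5 × 0.520 = 1.82 L·cmH2O.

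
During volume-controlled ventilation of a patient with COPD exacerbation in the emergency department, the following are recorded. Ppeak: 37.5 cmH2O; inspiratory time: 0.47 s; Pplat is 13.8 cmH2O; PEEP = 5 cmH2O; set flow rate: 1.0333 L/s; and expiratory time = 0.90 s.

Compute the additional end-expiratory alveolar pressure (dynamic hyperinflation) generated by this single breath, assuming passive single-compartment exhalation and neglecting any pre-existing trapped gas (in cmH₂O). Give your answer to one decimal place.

Vt = flow × Ti = 1.0333 L/s × 0.47 s × 1000 mL/L = 485.65 mL.
R = (PIP − Pplat)/V̇ = (37.5 − 13.8) / 1.0333 = 23.7/1.0333 = 22.936 cmH2O·s/L.
C = Vt/(Pplat − PEEP) = 485.65 / (13.8 − 5) = 485.65/8.8 = 55.188 mL/cmH2O.
τ = R × C = 22.936 × 0.05519 L/cmH2O = 1.266 s.
Fraction remaining = e^(−Te/τ) = e^(−0.90/1.266) = 0.4912; trapped volume = 485.65 × 0.4912 = 238.55 mL.
Additional alveolar pressure from trapping ≈ V_trapped / C = 238.55 / 55.188 = 4.322 cmH2O.

4.3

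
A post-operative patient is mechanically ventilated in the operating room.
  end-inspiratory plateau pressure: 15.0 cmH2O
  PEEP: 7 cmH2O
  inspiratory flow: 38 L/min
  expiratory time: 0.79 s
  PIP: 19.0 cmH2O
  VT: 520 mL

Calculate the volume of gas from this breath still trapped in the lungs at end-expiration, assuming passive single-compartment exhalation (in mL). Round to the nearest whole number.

76

Flow: 38 L/min ÷ 60 = 0.6333 L/s.
R = (PIP − Pplat)/V̇ = (19.0 − 15.0) / 0.6333 = 4.0/0.6333 = 6.316 cmH2O·s/L.
C = Vt/(Pplat − PEEP) = 520.0 / (15.0 − 7) = 520.0/8.0 = 65.0 mL/cmH2O.
τ = R × C = 6.316 × 0.065 L/cmH2O = 0.4105 s.
Fraction remaining = e^(−Te/τ) = e^(−0.79/0.4105) = 0.146.
Trapped volume = 520.0 × 0.146 = 75.92 mL.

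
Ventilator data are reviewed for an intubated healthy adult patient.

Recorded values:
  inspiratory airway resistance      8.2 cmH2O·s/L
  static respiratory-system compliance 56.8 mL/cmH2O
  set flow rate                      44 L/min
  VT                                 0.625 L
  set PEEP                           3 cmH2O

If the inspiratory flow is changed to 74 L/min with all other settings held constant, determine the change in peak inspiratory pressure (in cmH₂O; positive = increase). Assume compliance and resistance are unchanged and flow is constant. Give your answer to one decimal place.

4.1

Flow: 44 L/min ÷ 60 = 0.7333 L/s.
New flow: 74 L/min ÷ 60 = 1.2333 L/s.
PIP = Vt/C + R·V̇ + PEEP (constant-flow equation of motion).
Only the resistive term changes: ΔPIP = R × ΔV̇ = 8.2 × (1.2333 − 0.7333) = 8.2 × 0.5 = 4.1 cmH2O.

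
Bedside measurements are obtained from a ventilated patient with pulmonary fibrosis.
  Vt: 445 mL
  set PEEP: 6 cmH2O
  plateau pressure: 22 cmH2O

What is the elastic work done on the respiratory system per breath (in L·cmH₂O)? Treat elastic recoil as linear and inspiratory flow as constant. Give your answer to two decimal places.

3.56

Elastic work ≈ ½ × (Pplat − PEEP) × Vt = 0.5 × (22 − 6) × 0.445 L = 0.5 × 16.0 × 0.445 = 3.56 L·cmH2O.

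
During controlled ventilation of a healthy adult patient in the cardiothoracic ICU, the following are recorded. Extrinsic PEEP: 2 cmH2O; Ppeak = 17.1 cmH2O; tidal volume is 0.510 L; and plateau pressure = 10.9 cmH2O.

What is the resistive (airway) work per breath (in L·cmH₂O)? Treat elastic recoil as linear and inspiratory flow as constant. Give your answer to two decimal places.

3.16

With constant inspiratory flow the resistive pressure is constant at PIP − Pplat = 17.1 − 10.9 = 6.2 cmH2O, so resistive work = 6.2 × 0.510 = 3.162 L·cmH2O.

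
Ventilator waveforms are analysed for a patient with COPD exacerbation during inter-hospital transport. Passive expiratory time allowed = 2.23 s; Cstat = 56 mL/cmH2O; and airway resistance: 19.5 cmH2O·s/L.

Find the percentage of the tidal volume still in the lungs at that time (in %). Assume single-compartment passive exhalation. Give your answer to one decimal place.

13.0

τ = R × C = 19.5 × 56 mL/cmH2O = 19.5 × 0.056 L/cmH2O = 1.092 s.
Passive exhalation: V(t)/V₀ = e^(−t/τ) = e^(−2.23/1.092) = 0.1298.
Fraction remaining = 0.1298 → 12.98%.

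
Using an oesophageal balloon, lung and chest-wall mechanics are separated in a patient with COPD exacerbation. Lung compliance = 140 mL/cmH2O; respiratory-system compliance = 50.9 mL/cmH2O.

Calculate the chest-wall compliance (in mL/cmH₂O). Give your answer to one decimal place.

80.0

1/Ccw = 1/Crs − 1/CL.
1/Ccw = 1/50.9 − 1/140 = 0.0125.
Ccw = 80.0 mL/cmH2O.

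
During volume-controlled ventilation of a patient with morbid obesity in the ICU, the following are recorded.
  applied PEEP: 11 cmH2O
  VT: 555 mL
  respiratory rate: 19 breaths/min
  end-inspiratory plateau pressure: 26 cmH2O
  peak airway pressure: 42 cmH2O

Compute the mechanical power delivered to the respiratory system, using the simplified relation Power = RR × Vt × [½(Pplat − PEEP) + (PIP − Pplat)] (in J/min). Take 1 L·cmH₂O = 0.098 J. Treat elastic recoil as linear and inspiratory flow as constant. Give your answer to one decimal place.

Per-breath work = Vt × [½(Pplat−PEEP) + (PIP−Pplat)] = 0.555 × [0.5×15.0 + 16.0] = 0.555 × 23.5 = 13.043 L·cmH2O.
Power = 19 × 13.043 = 247.82 L·cmH2O/min.
× 0.098 J/(L·cmH2O) → 24.286 J/min.

24.3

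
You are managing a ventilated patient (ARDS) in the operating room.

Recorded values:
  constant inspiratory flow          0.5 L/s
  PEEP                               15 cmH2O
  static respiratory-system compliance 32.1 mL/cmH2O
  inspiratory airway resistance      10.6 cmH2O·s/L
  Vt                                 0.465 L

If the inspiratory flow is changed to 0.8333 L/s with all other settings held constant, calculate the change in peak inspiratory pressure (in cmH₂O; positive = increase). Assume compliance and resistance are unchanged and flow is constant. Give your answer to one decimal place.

3.5

PIP = Vt/C + R·V̇ + PEEP (constant-flow equation of motion).
Only the resistive term changes: ΔPIP = R × ΔV̇ = 10.6 × (0.8333 − 0.5) = 10.6 × 0.3333 = 3.533 cmH2O.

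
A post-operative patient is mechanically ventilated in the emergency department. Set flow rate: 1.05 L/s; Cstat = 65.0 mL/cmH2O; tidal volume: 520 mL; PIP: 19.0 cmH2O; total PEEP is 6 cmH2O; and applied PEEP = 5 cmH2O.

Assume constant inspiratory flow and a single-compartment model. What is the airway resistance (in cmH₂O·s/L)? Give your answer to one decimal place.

4.8

Total PEEP = 6 cmH2O (set 5 + intrinsic 1); this is the baseline alveolar pressure.
Equation of motion (constant flow): PIP = Vt/C + R·V̇ + PEEP.
R·V̇ = PIP − Vt/C − PEEP = 19.0 − 520/65.0 − 6 = 19.0 − 8.0 − 6 = 5.0 cmH2O.
R = 5.0 / 1.05 = 4.762 cmH2O·s/L.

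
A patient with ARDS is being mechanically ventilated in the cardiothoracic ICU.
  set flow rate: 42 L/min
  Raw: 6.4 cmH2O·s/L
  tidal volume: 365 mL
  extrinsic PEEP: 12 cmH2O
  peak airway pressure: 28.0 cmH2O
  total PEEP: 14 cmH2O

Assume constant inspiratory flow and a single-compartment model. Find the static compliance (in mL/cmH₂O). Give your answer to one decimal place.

Flow: 42 L/min ÷ 60 = 0.7 L/s.
Total PEEP = 14 cmH2O (set 12 + intrinsic 2); this is the baseline alveolar pressure.
Equation of motion (constant flow): PIP = Vt/C + R·V̇ + PEEP.
Vt/C = PIP − R·V̇ − PEEP = 28.0 − 6.4×0.7 − 14 = 28.0 − 4.48 − 14 = 9.52 cmH2O.
C = Vt / 9.52 = 365 / 9.52 = 38.34 mL/cmH2O.

38.3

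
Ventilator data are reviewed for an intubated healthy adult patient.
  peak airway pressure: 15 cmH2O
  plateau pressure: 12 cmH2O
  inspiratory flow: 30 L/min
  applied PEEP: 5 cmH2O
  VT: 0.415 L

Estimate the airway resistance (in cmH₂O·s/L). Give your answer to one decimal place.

6.0

Flow: 30 L/min ÷ 60 = 0.5 L/s.
Raw = (PIP − Pplat) / flow = (15 − 12) / 0.5 = 3.0 / 0.5 = 6.0 cmH2O·s/L.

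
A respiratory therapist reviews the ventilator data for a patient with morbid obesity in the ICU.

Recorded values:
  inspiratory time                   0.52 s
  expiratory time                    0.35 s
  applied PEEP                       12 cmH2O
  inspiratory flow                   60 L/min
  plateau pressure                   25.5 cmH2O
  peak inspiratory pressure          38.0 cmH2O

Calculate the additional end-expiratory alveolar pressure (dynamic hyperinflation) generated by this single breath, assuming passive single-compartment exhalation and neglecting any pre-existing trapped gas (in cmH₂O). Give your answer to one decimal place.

6.5

Flow: 60 L/min ÷ 60 = 1 L/s.
Vt = flow × Ti = 1 L/s × 0.52 s × 1000 mL/L = 520.0 mL.
R = (PIP − Pplat)/V̇ = (38.0 − 25.5) / 1 = 12.5/1 = 12.5 cmH2O·s/L.
C = Vt/(Pplat − PEEP) = 520.0 / (25.5 − 12) = 520.0/13.5 = 38.519 mL/cmH2O.
τ = R × C = 12.5 × 0.03852 L/cmH2O = 0.4815 s.
Fraction remaining = e^(−Te/τ) = e^(−0.35/0.4815) = 0.4834; trapped volume = 520.0 × 0.4834 = 251.37 mL.
Additional alveolar pressure from trapping ≈ V_trapped / C = 251.37 / 38.519 = 6.526 cmH2O.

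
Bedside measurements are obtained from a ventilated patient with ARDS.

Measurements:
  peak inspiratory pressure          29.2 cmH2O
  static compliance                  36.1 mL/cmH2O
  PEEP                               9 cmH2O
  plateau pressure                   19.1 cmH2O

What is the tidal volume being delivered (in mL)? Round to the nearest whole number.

365

Vt = Cstat × (Pplat − PEEP) = 36.1 × (19.1 − 9) = 36.1 × 10.1 = 364.61 mL.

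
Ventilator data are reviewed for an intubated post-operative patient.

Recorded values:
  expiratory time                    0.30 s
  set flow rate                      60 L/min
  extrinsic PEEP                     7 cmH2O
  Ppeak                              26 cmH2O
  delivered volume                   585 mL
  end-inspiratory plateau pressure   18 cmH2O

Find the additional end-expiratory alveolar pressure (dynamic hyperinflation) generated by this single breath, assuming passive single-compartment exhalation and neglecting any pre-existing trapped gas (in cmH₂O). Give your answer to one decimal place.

5.4

Flow: 60 L/min ÷ 60 = 1 L/s.
R = (PIP − Pplat)/V̇ = (26 − 18) / 1 = 8.0/1 = 8.0 cmH2O·s/L.
C = Vt/(Pplat − PEEP) = 585.0 / (18 − 7) = 585.0/11.0 = 53.182 mL/cmH2O.
τ = R × C = 8.0 × 0.05318 L/cmH2O = 0.4254 s.
Fraction remaining = e^(−Te/τ) = e^(−0.30/0.4254) = 0.494; trapped volume = 585.0 × 0.494 = 288.99 mL.
Additional alveolar pressure from trapping ≈ V_trapped / C = 288.99 / 53.182 = 5.434 cmH2O.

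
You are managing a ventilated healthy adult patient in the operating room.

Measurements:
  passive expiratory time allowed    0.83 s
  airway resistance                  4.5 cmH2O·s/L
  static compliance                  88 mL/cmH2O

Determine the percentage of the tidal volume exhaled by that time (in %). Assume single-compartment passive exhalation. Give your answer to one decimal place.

τ = R × C = 4.5 × 88 mL/cmH2O = 4.5 × 0.088 L/cmH2O = 0.396 s.
Passive exhalation: V(t)/V₀ = e^(−t/τ) = e^(−0.83/0.396) = 0.123.
Fraction exhaled = 1 − 0.123 = 0.877 → 87.7%.

87.7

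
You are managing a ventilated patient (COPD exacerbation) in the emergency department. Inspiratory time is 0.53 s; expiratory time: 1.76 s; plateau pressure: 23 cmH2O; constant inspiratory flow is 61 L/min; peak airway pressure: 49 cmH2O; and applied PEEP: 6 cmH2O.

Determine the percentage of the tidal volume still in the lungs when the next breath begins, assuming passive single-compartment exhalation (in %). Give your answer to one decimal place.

11.4

Flow: 61 L/min ÷ 60 = 1.0167 L/s.
Vt = flow × Ti = 1.0167 L/s × 0.53 s × 1000 mL/L = 538.85 mL.
R = (PIP − Pplat)/V̇ = (49 − 23) / 1.0167 = 26.0/1.0167 = 25.573 cmH2O·s/L.
C = Vt/(Pplat − PEEP) = 538.85 / (23 − 6) = 538.85/17.0 = 31.697 mL/cmH2O.
τ = R × C = 25.573 × 0.0317 L/cmH2O = 0.8107 s.
Fraction remaining at end-expiration = e^(−Te/τ) = e^(−1.76/0.8107) = 0.1141 → 11.41%.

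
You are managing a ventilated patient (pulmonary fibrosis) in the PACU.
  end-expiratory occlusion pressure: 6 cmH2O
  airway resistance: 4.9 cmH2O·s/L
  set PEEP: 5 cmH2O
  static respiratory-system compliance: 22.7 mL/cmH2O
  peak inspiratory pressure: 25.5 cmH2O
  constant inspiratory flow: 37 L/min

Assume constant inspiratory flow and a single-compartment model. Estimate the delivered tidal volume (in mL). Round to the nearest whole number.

374

Flow: 37 L/min ÷ 60 = 0.6167 L/s.
Total PEEP = 6 cmH2O (set 5 + intrinsic 1); this is the baseline alveolar pressure.
Equation of motion (constant flow): PIP = Vt/C + R·V̇ + PEEP.
Vt/C = PIP − R·V̇ − PEEP = 25.5 − 3.022 − 6 = 16.478 cmH2O.
Vt = C × 16.478 = 22.7 × 16.478 = 374.05 mL.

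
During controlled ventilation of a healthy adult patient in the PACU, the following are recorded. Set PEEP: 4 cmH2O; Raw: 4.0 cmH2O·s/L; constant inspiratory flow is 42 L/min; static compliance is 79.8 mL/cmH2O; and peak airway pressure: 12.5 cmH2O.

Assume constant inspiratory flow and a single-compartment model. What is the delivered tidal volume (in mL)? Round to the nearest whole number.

Flow: 42 L/min ÷ 60 = 0.7 L/s.
Equation of motion (constant flow): PIP = Vt/C + R·V̇ + PEEP.
Vt/C = PIP − R·V̇ − PEEP = 12.5 − 2.8 − 4 = 5.7 cmH2O.
Vt = C × 5.7 = 79.8 × 5.7 = 454.86 mL.

455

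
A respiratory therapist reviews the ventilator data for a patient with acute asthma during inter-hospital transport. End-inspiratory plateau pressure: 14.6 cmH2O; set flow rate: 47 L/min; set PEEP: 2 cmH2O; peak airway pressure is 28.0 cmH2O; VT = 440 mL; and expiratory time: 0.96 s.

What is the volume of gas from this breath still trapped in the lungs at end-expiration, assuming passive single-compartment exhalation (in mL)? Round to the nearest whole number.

88

Flow: 47 L/min ÷ 60 = 0.7833 L/s.
R = (PIP − Pplat)/V̇ = (28.0 − 14.6) / 0.7833 = 13.4/0.7833 = 17.107 cmH2O·s/L.
C = Vt/(Pplat − PEEP) = 440.0 / (14.6 − 2) = 440.0/12.6 = 34.921 mL/cmH2O.
τ = R × C = 17.107 × 0.03492 L/cmH2O = 0.5974 s.
Fraction remaining = e^(−Te/τ) = e^(−0.96/0.5974) = 0.2005.
Trapped volume = 440.0 × 0.2005 = 88.22 mL.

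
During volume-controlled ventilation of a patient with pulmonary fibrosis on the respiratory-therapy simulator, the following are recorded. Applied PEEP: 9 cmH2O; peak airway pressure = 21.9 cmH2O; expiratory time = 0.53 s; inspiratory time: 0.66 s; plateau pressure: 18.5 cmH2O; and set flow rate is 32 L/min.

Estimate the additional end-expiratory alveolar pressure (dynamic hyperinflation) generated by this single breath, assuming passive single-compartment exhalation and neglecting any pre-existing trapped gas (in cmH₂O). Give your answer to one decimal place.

Flow: 32 L/min ÷ 60 = 0.5333 L/s.
Vt = flow × Ti = 0.5333 L/s × 0.66 s × 1000 mL/L = 351.98 mL.
R = (PIP − Pplat)/V̇ = (21.9 − 18.5) / 0.5333 = 3.4/0.5333 = 6.375 cmH2O·s/L.
C = Vt/(Pplat − PEEP) = 351.98 / (18.5 − 9) = 351.98/9.5 = 37.051 mL/cmH2O.
τ = R × C = 6.375 × 0.03705 L/cmH2O = 0.2362 s.
Fraction remaining = e^(−Te/τ) = e^(−0.53/0.2362) = 0.106; trapped volume = 351.98 × 0.106 = 37.31 mL.
Additional alveolar pressure from trapping ≈ V_trapped / C = 37.31 / 37.051 = 1.007 cmH2O.

1.0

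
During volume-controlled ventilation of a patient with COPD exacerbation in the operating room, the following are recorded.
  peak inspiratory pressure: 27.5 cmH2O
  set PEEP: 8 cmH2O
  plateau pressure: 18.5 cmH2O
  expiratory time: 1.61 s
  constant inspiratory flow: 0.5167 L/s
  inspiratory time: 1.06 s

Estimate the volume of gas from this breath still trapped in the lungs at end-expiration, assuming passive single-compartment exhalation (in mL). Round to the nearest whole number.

93

Vt = flow × Ti = 0.5167 L/s × 1.06 s × 1000 mL/L = 547.7 mL.
R = (PIP − Pplat)/V̇ = (27.5 − 18.5) / 0.5167 = 9.0/0.5167 = 17.418 cmH2O·s/L.
C = Vt/(Pplat − PEEP) = 547.7 / (18.5 − 8) = 547.7/10.5 = 52.162 mL/cmH2O.
τ = R × C = 17.418 × 0.05216 L/cmH2O = 0.9085 s.
Fraction remaining = e^(−Te/τ) = e^(−1.61/0.9085) = 0.17.
Trapped volume = 547.7 × 0.17 = 93.109 mL.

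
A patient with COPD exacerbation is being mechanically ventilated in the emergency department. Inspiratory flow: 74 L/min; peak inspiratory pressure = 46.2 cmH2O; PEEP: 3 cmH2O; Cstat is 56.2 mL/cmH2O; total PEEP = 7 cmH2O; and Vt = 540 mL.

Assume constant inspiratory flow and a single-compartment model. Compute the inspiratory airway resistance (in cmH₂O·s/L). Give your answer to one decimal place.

24.0

Flow: 74 L/min ÷ 60 = 1.2333 L/s.
Total PEEP = 7 cmH2O (set 3 + intrinsic 4); this is the baseline alveolar pressure.
Equation of motion (constant flow): PIP = Vt/C + R·V̇ + PEEP.
R·V̇ = PIP − Vt/C − PEEP = 46.2 − 540/56.2 − 7 = 46.2 − 9.609 − 7 = 29.591 cmH2O.
R = 29.591 / 1.2333 = 23.993 cmH2O·s/L.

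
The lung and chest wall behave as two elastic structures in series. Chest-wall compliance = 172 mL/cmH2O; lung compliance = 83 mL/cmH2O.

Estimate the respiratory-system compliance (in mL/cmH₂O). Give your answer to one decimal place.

Lung and chest wall are elastances in series: 1/Crs = 1/CL + 1/Ccw.
1/Crs = 1/83 + 1/172 = 0.01786.
Crs = 55.991 mL/cmH2O.

56.0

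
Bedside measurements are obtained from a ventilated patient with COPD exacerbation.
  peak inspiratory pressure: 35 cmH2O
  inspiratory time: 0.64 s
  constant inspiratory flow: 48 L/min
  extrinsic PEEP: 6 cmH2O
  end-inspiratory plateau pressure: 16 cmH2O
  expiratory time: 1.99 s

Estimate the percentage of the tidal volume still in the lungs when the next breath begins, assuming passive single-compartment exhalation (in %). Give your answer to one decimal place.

Flow: 48 L/min ÷ 60 = 0.8 L/s.
Vt = flow × Ti = 0.8 L/s × 0.64 s × 1000 mL/L = 512.0 mL.
R = (PIP − Pplat)/V̇ = (35 − 16) / 0.8 = 19.0/0.8 = 23.75 cmH2O·s/L.
C = Vt/(Pplat − PEEP) = 512.0 / (16 − 6) = 512.0/10.0 = 51.2 mL/cmH2O.
τ = R × C = 23.75 × 0.0512 L/cmH2O = 1.216 s.
Fraction remaining at end-expiration = e^(−Te/τ) = e^(−1.99/1.216) = 0.1947 → 19.47%.

19.5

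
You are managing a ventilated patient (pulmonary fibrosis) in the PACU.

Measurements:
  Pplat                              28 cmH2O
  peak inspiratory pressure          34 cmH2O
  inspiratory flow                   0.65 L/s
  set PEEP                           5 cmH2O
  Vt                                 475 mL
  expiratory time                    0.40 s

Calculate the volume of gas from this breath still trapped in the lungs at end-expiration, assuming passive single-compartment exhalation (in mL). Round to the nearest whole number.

58

R = (PIP − Pplat)/V̇ = (34 − 28) / 0.65 = 6.0/0.65 = 9.231 cmH2O·s/L.
C = Vt/(Pplat − PEEP) = 475.0 / (28 − 5) = 475.0/23.0 = 20.652 mL/cmH2O.
τ = R × C = 9.231 × 0.02065 L/cmH2O = 0.1906 s.
Fraction remaining = e^(−Te/τ) = e^(−0.40/0.1906) = 0.1226.
Trapped volume = 475.0 × 0.1226 = 58.235 mL.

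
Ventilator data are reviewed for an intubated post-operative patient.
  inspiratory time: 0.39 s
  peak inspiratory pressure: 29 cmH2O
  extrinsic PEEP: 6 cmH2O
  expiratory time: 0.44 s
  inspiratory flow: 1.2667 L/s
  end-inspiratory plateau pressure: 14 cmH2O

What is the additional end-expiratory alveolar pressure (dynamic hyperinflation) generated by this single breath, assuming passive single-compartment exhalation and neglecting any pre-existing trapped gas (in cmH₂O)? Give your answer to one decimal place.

4.4

Vt = flow × Ti = 1.2667 L/s × 0.39 s × 1000 mL/L = 494.01 mL.
R = (PIP − Pplat)/V̇ = (29 − 14) / 1.2667 = 15.0/1.2667 = 11.842 cmH2O·s/L.
C = Vt/(Pplat − PEEP) = 494.01 / (14 − 6) = 494.01/8.0 = 61.751 mL/cmH2O.
τ = R × C = 11.842 × 0.06175 L/cmH2O = 0.7312 s.
Fraction remaining = e^(−Te/τ) = e^(−0.44/0.7312) = 0.5479; trapped volume = 494.01 × 0.5479 = 270.67 mL.
Additional alveolar pressure from trapping ≈ V_trapped / C = 270.67 / 61.751 = 4.383 cmH2O.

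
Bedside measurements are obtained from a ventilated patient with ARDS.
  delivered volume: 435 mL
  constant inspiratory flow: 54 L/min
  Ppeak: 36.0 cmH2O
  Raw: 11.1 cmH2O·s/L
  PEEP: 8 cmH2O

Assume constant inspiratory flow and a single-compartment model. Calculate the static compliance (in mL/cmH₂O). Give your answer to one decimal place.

Flow: 54 L/min ÷ 60 = 0.9 L/s.
Equation of motion (constant flow): PIP = Vt/C + R·V̇ + PEEP.
Vt/C = PIP − R·V̇ − PEEP = 36.0 − 11.1×0.9 − 8 = 36.0 − 9.99 − 8 = 18.01 cmH2O.
C = Vt / 18.01 = 435 / 18.01 = 24.153 mL/cmH2O.

24.2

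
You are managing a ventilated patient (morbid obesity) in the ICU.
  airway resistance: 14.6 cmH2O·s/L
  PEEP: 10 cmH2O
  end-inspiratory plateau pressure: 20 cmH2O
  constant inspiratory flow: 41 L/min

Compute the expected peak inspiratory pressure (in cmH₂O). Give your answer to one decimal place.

30.0

Flow: 41 L/min ÷ 60 = 0.6833 L/s.
PIP = Pplat + Raw × flow = 20 + 14.6 × 0.6833 = 20 + 9.976 = 29.976 cmH2O.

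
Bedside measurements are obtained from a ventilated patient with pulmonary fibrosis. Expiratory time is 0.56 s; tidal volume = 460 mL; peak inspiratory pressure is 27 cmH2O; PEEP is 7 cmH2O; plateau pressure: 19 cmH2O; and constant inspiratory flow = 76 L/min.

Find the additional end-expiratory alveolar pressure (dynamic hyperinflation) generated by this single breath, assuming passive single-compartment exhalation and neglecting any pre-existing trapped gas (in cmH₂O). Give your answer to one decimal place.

1.2

Flow: 76 L/min ÷ 60 = 1.2667 L/s.
R = (PIP − Pplat)/V̇ = (27 − 19) / 1.2667 = 8.0/1.2667 = 6.316 cmH2O·s/L.
C = Vt/(Pplat − PEEP) = 460.0 / (19 − 7) = 460.0/12.0 = 38.333 mL/cmH2O.
τ = R × C = 6.316 × 0.03833 L/cmH2O = 0.2421 s.
Fraction remaining = e^(−Te/τ) = e^(−0.56/0.2421) = 0.09895; trapped volume = 460.0 × 0.09895 = 45.517 mL.
Additional alveolar pressure from trapping ≈ V_trapped / C = 45.517 / 38.333 = 1.187 cmH2O.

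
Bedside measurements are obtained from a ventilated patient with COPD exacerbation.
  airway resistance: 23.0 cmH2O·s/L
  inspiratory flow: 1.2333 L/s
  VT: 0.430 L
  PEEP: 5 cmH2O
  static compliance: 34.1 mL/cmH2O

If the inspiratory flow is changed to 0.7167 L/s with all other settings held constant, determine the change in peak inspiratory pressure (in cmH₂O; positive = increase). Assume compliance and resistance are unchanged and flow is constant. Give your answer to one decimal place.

PIP = Vt/C + R·V̇ + PEEP (constant-flow equation of motion).
Only the resistive term changes: ΔPIP = R × ΔV̇ = 23.0 × (0.7167 − 1.2333) = 23.0 × -0.5166 = -11.882 cmH2O.

-11.9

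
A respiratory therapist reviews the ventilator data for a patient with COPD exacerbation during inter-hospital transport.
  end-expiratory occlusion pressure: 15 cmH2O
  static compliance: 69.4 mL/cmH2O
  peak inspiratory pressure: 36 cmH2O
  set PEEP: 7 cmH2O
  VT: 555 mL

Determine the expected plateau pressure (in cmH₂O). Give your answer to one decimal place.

23.0

End-expiratory occlusion gives total PEEP = 15 cmH2O (intrinsic PEEP = 15 − 7 = 8). Use total PEEP for the elastic gradient.
Pplat = PEEPtotal + Vt / Cstat = 15 + 555 / 69.4 = 15 + 7.997 = 22.997 cmH2O.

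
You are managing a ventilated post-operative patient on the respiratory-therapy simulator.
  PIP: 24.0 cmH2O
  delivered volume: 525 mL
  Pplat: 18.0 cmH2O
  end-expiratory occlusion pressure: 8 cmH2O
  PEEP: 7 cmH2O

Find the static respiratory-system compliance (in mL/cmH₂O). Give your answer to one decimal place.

52.5

End-expiratory occlusion gives total PEEP = 8 cmH2O (intrinsic PEEP = 8 − 7 = 1). Use total PEEP for the elastic gradient.
Cstat = Vt / (Pplat − PEEPtotal) = 525 / (18.0 − 8) = 525 / 10.0 = 52.5 mL/cmH2O.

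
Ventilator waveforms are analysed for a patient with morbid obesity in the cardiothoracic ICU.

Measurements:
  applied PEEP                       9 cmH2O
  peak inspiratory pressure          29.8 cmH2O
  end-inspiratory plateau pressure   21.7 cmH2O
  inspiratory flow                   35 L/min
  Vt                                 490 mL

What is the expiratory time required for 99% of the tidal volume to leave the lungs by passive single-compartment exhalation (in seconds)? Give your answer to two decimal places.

2.47

Flow: 35 L/min ÷ 60 = 0.5833 L/s.
R = (PIP − Pplat)/V̇ = (29.8 − 21.7) / 0.5833 = 8.1/0.5833 = 13.887 cmH2O·s/L.
C = Vt/(Pplat − PEEP) = 490.0 / (21.7 − 9) = 490.0/12.7 = 38.583 mL/cmH2O.
τ = R × C = 13.887 × 0.03858 L/cmH2O = 0.5358 s.
t = −τ·ln(1 − 0.99) = −0.5358·ln(0.01) = 2.467 s.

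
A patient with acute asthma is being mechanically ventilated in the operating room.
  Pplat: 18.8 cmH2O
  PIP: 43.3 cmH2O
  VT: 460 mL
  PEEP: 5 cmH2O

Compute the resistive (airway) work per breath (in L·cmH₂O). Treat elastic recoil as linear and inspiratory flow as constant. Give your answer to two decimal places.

11.27

With constant inspiratory flow the resistive pressure is constant at PIP − Pplat = 43.3 − 18.8 = 24.5 cmH2O, so resistive work = 24.5 × 0.460 = 11.27 L·cmH2O.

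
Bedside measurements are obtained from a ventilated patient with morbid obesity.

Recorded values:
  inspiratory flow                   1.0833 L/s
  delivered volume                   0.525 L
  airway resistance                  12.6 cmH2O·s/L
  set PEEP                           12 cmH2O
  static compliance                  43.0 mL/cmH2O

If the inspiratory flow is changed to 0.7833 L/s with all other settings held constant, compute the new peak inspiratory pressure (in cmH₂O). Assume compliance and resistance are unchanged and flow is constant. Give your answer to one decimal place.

34.1

PIP = Vt/C + R·V̇ + PEEP (constant-flow equation of motion).
Only the resistive term changes: ΔPIP = R × ΔV̇ = 12.6 × (0.7833 − 1.0833) = 12.6 × -0.3 = -3.78 cmH2O.
Original PIP = 525/43.0 + 12.6×1.0833 + 12 = 37.859 cmH2O; new PIP = 37.859 + (-3.78) = 34.079 cmH2O.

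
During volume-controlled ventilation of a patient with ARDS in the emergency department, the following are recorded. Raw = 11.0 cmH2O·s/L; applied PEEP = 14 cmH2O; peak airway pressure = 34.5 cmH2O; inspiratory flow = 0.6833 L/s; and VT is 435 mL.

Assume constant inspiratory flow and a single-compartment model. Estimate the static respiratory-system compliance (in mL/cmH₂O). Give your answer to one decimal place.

33.5

Equation of motion (constant flow): PIP = Vt/C + R·V̇ + PEEP.
Vt/C = PIP − R·V̇ − PEEP = 34.5 − 11.0×0.6833 − 14 = 34.5 − 7.516 − 14 = 12.984 cmH2O.
C = Vt / 12.984 = 435 / 12.984 = 33.503 mL/cmH2O.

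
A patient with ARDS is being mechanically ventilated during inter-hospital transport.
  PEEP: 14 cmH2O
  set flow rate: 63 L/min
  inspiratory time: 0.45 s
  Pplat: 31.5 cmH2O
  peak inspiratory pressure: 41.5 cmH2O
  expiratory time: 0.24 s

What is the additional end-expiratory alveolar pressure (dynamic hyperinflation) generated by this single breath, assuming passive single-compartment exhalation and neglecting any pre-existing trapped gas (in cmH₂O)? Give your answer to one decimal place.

6.9

Flow: 63 L/min ÷ 60 = 1.05 L/s.
Vt = flow × Ti = 1.05 L/s × 0.45 s × 1000 mL/L = 472.5 mL.
R = (PIP − Pplat)/V̇ = (41.5 − 31.5) / 1.05 = 10.0/1.05 = 9.524 cmH2O·s/L.
C = Vt/(Pplat − PEEP) = 472.5 / (31.5 − 14) = 472.5/17.5 = 27.0 mL/cmH2O.
τ = R × C = 9.524 × 0.027 L/cmH2O = 0.2571 s.
Fraction remaining = e^(−Te/τ) = e^(−0.24/0.2571) = 0.3932; trapped volume = 472.5 × 0.3932 = 185.79 mL.
Additional alveolar pressure from trapping ≈ V_trapped / C = 185.79 / 27.0 = 6.881 cmH2O.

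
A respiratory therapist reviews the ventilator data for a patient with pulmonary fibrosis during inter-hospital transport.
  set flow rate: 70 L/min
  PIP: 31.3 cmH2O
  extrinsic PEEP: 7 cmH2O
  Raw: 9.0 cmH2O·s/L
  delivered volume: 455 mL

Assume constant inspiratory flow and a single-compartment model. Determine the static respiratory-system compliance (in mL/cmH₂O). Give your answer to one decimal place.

Flow: 70 L/min ÷ 60 = 1.1667 L/s.
Equation of motion (constant flow): PIP = Vt/C + R·V̇ + PEEP.
Vt/C = PIP − R·V̇ − PEEP = 31.3 − 9.0×1.1667 − 7 = 31.3 − 10.5 − 7 = 13.8 cmH2O.
C = Vt / 13.8 = 455 / 13.8 = 32.971 mL/cmH2O.

33.0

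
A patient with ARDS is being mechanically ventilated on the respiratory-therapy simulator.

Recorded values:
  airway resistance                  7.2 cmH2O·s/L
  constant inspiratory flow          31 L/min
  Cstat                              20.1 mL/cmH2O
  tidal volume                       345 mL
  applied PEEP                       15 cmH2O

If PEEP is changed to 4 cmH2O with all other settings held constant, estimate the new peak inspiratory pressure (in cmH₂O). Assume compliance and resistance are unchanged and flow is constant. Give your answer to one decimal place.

24.9

Flow: 31 L/min ÷ 60 = 0.5167 L/s.
PIP = Vt/C + R·V̇ + PEEP (constant-flow equation of motion).
Only the baseline term changes: ΔPIP = ΔPEEP = 4 − 15 = -11.0 cmH2O.
Original PIP = 345/20.1 + 7.2×0.5167 + 15 = 35.884 cmH2O; new PIP = 35.884 + (-11.0) = 24.884 cmH2O.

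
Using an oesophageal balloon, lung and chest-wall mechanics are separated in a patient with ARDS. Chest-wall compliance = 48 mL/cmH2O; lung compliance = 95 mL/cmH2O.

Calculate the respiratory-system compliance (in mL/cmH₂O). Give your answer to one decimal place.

Lung and chest wall are elastances in series: 1/Crs = 1/CL + 1/Ccw.
1/Crs = 1/95 + 1/48 = 0.03136.
Crs = 31.888 mL/cmH2O.

31.9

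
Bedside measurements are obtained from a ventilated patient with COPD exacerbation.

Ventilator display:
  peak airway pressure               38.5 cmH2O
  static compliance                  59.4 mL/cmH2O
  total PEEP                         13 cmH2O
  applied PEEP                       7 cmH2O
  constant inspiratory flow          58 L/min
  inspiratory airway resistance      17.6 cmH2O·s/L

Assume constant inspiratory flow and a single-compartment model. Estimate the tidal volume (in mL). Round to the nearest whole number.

504

Flow: 58 L/min ÷ 60 = 0.9667 L/s.
Total PEEP = 13 cmH2O (set 7 + intrinsic 6); this is the baseline alveolar pressure.
Equation of motion (constant flow): PIP = Vt/C + R·V̇ + PEEP.
Vt/C = PIP − R·V̇ − PEEP = 38.5 − 17.014 − 13 = 8.486 cmH2O.
Vt = C × 8.486 = 59.4 × 8.486 = 504.07 mL.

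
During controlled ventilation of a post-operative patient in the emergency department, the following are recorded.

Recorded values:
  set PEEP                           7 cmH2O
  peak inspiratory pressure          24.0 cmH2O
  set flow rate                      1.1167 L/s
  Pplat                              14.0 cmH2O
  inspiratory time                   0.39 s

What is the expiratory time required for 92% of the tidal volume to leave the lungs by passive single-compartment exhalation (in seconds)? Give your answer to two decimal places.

Vt = flow × Ti = 1.1167 L/s × 0.39 s × 1000 mL/L = 435.51 mL.
R = (PIP − Pplat)/V̇ = (24.0 − 14.0) / 1.1167 = 10.0/1.1167 = 8.955 cmH2O·s/L.
C = Vt/(Pplat − PEEP) = 435.51 / (14.0 − 7) = 435.51/7.0 = 62.216 mL/cmH2O.
τ = R × C = 8.955 × 0.06222 L/cmH2O = 0.5572 s.
t = −τ·ln(1 − 0.92) = −0.5572·ln(0.08) = 1.407 s.

1.41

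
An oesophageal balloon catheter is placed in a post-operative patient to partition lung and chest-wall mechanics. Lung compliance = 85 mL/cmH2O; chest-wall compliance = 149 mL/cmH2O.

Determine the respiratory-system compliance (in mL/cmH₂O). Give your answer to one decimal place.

Lung and chest wall are elastances in series: 1/Crs = 1/CL + 1/Ccw.
1/Crs = 1/85 + 1/149 = 0.01848.
Crs = 54.113 mL/cmH2O.

54.1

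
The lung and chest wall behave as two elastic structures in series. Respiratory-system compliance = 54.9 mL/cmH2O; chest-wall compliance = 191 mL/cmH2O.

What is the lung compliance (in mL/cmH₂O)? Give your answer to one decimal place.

1/CL = 1/Crs − 1/Ccw.
1/CL = 1/54.9 − 1/191 = 0.01298.
CL = 77.042 mL/cmH2O.

77.0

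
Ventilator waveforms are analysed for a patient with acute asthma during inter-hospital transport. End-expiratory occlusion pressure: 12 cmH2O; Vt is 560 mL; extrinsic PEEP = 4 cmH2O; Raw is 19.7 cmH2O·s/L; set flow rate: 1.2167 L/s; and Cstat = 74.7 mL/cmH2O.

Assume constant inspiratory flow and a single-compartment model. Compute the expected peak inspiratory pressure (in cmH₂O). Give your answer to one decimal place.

Total PEEP = 12 cmH2O (set 4 + intrinsic 8); this is the baseline alveolar pressure.
Equation of motion (constant flow): PIP = Vt/C + R·V̇ + PEEP.
PIP = 560/74.7 + 19.7×1.2167 + 12 = 7.497 + 23.969 + 12 = 43.466 cmH2O.

43.5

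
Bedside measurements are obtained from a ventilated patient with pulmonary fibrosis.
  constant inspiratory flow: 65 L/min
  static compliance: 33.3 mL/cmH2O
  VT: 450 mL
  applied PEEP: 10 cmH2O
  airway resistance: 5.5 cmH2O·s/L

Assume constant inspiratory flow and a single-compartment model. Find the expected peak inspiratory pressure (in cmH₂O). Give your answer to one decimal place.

Flow: 65 L/min ÷ 60 = 1.0833 L/s.
Equation of motion (constant flow): PIP = Vt/C + R·V̇ + PEEP.
PIP = 450/33.3 + 5.5×1.0833 + 10 = 13.514 + 5.958 + 10 = 29.472 cmH2O.

29.5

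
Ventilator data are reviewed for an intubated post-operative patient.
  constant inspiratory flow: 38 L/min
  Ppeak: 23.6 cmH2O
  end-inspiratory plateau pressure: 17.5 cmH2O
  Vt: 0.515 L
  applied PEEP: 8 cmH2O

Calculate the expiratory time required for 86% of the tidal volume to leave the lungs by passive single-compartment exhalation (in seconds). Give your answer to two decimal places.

1.03

Flow: 38 L/min ÷ 60 = 0.6333 L/s.
R = (PIP − Pplat)/V̇ = (23.6 − 17.5) / 0.6333 = 6.1/0.6333 = 9.632 cmH2O·s/L.
C = Vt/(Pplat − PEEP) = 515.0 / (17.5 − 8) = 515.0/9.5 = 54.211 mL/cmH2O.
τ = R × C = 9.632 × 0.05421 L/cmH2O = 0.5222 s.
t = −τ·ln(1 − 0.86) = −0.5222·ln(0.14) = 1.027 s.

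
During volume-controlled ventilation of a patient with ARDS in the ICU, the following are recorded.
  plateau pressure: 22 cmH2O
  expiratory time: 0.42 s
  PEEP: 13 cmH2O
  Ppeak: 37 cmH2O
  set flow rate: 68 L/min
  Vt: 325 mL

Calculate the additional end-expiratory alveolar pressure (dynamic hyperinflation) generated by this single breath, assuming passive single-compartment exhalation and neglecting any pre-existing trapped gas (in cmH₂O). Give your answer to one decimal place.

Flow: 68 L/min ÷ 60 = 1.1333 L/s.
R = (PIP − Pplat)/V̇ = (37 − 22) / 1.1333 = 15.0/1.1333 = 13.236 cmH2O·s/L.
C = Vt/(Pplat − PEEP) = 325.0 / (22 − 13) = 325.0/9.0 = 36.111 mL/cmH2O.
τ = R × C = 13.236 × 0.03611 L/cmH2O = 0.478 s.
Fraction remaining = e^(−Te/τ) = e^(−0.42/0.478) = 0.4153; trapped volume = 325.0 × 0.4153 = 134.97 mL.
Additional alveolar pressure from trapping ≈ V_trapped / C = 134.97 / 36.111 = 3.738 cmH2O.

3.7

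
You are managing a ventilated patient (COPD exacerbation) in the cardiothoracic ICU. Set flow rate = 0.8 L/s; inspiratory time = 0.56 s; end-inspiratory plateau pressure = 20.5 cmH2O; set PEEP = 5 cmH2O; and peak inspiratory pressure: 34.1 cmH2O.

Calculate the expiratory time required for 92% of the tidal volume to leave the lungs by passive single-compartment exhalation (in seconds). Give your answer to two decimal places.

Vt = flow × Ti = 0.8 L/s × 0.56 s × 1000 mL/L = 448.0 mL.
R = (PIP − Pplat)/V̇ = (34.1 − 20.5) / 0.8 = 13.6/0.8 = 17.0 cmH2O·s/L.
C = Vt/(Pplat − PEEP) = 448.0 / (20.5 − 5) = 448.0/15.5 = 28.903 mL/cmH2O.
τ = R × C = 17.0 × 0.0289 L/cmH2O = 0.4913 s.
t = −τ·ln(1 − 0.92) = −0.4913·ln(0.08) = 1.241 s.

1.24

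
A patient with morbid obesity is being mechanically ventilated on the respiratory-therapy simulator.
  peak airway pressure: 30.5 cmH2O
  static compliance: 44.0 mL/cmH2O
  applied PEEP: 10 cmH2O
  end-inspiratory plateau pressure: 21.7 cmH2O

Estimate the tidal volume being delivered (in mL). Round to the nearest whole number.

Vt = Cstat × (Pplat − PEEP) = 44.0 × (21.7 − 10) = 44.0 × 11.7 = 514.8 mL.

515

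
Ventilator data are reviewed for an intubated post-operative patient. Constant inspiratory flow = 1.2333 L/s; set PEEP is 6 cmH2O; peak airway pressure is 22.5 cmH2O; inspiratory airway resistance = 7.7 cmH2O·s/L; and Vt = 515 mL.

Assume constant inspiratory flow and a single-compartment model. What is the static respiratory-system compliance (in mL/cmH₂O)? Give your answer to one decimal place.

73.5

Equation of motion (constant flow): PIP = Vt/C + R·V̇ + PEEP.
Vt/C = PIP − R·V̇ − PEEP = 22.5 − 7.7×1.2333 − 6 = 22.5 − 9.496 − 6 = 7.004 cmH2O.
C = Vt / 7.004 = 515 / 7.004 = 73.529 mL/cmH2O.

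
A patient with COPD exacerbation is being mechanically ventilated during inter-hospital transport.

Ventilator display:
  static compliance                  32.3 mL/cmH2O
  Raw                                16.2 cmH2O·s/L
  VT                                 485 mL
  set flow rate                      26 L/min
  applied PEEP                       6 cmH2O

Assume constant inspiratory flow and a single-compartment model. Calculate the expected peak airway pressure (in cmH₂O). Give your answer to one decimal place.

Flow: 26 L/min ÷ 60 = 0.4333 L/s.
Equation of motion (constant flow): PIP = Vt/C + R·V̇ + PEEP.
PIP = 485/32.3 + 16.2×0.4333 + 6 = 15.015 + 7.019 + 6 = 28.034 cmH2O.

28.0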